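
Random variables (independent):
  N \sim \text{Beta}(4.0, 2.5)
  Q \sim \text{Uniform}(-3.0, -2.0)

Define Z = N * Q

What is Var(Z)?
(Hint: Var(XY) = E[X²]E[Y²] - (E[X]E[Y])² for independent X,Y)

Var(XY) = E[X²]E[Y²] - (E[X]E[Y])²
E[N] = 0.61538462, Var(N) = 0.031558185
E[Q] = -2.5, Var(Q) = 0.083333333
E[N²] = 0.031558185 + 0.61538462² = 0.41025641
E[Q²] = 0.083333333 + (-2.5)² = 6.3333333
Var(Z) = 0.41025641*6.3333333 - (0.61538462*(-2.5))²
= 2.5982906 - 2.3668639 = 0.23142669

0.23142669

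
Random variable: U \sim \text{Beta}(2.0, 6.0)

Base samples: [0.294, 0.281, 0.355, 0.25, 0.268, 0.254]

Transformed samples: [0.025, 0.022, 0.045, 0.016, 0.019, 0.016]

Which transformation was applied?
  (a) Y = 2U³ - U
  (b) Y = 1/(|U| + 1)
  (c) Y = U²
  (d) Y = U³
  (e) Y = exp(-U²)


Checking option (d) Y = U³:
  U = 0.294 -> Y = 0.025 ✓
  U = 0.281 -> Y = 0.022 ✓
  U = 0.355 -> Y = 0.045 ✓
All samples match this transformation.

(d) U³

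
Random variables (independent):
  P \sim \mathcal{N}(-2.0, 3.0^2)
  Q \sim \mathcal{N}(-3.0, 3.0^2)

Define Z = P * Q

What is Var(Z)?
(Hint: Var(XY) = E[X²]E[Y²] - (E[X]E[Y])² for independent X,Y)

Var(XY) = E[X²]E[Y²] - (E[X]E[Y])²
E[P] = -2, Var(P) = 9
E[Q] = -3, Var(Q) = 9
E[P²] = 9 + (-2)² = 13
E[Q²] = 9 + (-3)² = 18
Var(Z) = 13*18 - (-2*(-3))²
= 234 - 36 = 198

198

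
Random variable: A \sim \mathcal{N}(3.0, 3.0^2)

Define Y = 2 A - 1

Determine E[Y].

For Y = 2A - 1:
E[Y] = 2 * E[A] - 1
E[A] = 3.0 = 3
E[Y] = 2 * 3 - 1 = 5

5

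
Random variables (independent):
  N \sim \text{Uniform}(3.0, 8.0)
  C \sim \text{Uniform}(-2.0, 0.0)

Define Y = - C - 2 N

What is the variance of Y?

For independent RVs: Var(aX + bY) = a²Var(X) + b²Var(Y)
Var(N) = 2.0833333
Var(C) = 0.33333333
Var(Y) = (-2)²*2.0833333 + (-1)²*0.33333333
= 4*2.0833333 + 1*0.33333333 = 8.6666667

8.6666667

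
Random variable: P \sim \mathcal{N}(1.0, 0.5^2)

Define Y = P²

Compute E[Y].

E[P²] = Var(P) + (E[P])² = 0.25 + 1 = 1.25

1.25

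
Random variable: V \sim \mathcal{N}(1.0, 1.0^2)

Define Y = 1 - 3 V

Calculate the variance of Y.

For Y = aV + b: Var(Y) = a² * Var(V)
Var(V) = 1.0^2 = 1
Var(Y) = (-3)² * 1 = 9 * 1 = 9

9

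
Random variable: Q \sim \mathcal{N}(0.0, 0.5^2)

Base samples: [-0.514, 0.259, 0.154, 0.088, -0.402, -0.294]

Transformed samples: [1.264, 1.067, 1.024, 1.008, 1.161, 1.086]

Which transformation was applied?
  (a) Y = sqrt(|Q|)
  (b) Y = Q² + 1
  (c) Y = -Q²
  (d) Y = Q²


Checking option (b) Y = Q² + 1:
  Q = -0.514 -> Y = 1.264 ✓
  Q = 0.259 -> Y = 1.067 ✓
  Q = 0.154 -> Y = 1.024 ✓
All samples match this transformation.

(b) Q² + 1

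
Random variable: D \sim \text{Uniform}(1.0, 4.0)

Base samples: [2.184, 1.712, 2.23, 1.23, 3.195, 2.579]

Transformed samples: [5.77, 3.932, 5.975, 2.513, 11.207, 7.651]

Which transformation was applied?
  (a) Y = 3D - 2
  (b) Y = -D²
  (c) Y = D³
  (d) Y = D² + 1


Checking option (d) Y = D² + 1:
  D = 2.184 -> Y = 5.77 ✓
  D = 1.712 -> Y = 3.932 ✓
  D = 2.23 -> Y = 5.975 ✓
All samples match this transformation.

(d) D² + 1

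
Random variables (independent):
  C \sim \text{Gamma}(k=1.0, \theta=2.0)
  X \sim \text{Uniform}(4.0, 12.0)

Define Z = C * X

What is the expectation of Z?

For independent RVs: E[XY] = E[X]*E[Y]
E[C] = 2
E[X] = 8
E[Z] = 2 * 8 = 16

16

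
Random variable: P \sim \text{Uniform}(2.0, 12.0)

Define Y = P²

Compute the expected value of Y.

E[P²] = Var(P) + (E[P])² = 8.3333333 + 49 = 57.333333

57.333333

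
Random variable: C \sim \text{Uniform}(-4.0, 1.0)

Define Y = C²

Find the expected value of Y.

Using E[X²] = Var(X) + (E[X])²:
E[C] = -1.5
Var(C) = (1 + 4)^2/12 = 2.0833333
E[C²] = 2.0833333 + (-1.5)² = 2.0833333 + 2.25 = 4.3333333

4.3333333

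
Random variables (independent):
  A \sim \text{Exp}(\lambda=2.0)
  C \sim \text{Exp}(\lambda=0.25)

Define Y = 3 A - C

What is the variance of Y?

For independent RVs: Var(aX + bY) = a²Var(X) + b²Var(Y)
Var(A) = 0.25
Var(C) = 16
Var(Y) = 3²*0.25 + (-1)²*16
= 9*0.25 + 1*16 = 18.25

18.25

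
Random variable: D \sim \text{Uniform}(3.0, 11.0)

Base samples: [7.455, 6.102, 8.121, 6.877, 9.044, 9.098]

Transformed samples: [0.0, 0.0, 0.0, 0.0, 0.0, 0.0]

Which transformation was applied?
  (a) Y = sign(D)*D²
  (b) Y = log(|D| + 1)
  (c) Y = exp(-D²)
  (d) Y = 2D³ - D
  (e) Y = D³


Checking option (c) Y = exp(-D²):
  D = 7.455 -> Y = 0.0 ✓
  D = 6.102 -> Y = 0.0 ✓
  D = 8.121 -> Y = 0.0 ✓
All samples match this transformation.

(c) exp(-D²)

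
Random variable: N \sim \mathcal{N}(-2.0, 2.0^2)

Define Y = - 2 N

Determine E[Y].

For Y = -2N:
E[Y] = -2 * E[N]
E[N] = -2.0 = -2
E[Y] = -2 * (-2) = 4

4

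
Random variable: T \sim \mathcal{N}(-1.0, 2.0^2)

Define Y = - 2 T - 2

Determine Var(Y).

For Y = aT + b: Var(Y) = a² * Var(T)
Var(T) = 2.0^2 = 4
Var(Y) = (-2)² * 4 = 4 * 4 = 16

16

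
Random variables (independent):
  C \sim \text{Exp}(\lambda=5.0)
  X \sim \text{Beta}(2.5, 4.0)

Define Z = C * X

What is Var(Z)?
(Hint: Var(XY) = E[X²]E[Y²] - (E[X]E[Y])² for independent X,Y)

Var(XY) = E[X²]E[Y²] - (E[X]E[Y])²
E[C] = 0.2, Var(C) = 0.04
E[X] = 0.38461538, Var(X) = 0.031558185
E[C²] = 0.04 + 0.2² = 0.08
E[X²] = 0.031558185 + 0.38461538² = 0.17948718
Var(Z) = 0.08*0.17948718 - (0.2*0.38461538)²
= 0.014358974 - 0.0059171598 = 0.0084418146

0.0084418146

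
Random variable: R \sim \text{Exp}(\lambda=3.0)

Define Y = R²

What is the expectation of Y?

Using E[X²] = Var(X) + (E[X])²:
E[R] = 0.33333333
Var(R) = 1/3.0^2 = 0.11111111
E[R²] = 0.11111111 + 0.33333333² = 0.11111111 + 0.11111111 = 0.22222222

0.22222222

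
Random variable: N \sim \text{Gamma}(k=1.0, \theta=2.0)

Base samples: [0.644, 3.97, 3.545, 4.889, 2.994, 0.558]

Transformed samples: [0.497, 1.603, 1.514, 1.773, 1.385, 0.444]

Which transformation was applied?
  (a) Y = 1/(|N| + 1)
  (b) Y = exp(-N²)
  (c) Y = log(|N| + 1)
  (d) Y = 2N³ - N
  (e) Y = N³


Checking option (c) Y = log(|N| + 1):
  N = 0.644 -> Y = 0.497 ✓
  N = 3.97 -> Y = 1.603 ✓
  N = 3.545 -> Y = 1.514 ✓
All samples match this transformation.

(c) log(|N| + 1)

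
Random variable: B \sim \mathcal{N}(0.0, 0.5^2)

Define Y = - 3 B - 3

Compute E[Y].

For Y = -3B - 3:
E[Y] = -3 * E[B] - 3
E[B] = 0.0 = 0
E[Y] = -3 * 0 - 3 = -3

-3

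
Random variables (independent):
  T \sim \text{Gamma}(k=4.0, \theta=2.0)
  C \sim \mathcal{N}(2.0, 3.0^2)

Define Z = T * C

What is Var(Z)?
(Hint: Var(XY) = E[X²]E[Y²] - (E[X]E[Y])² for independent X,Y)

Var(XY) = E[X²]E[Y²] - (E[X]E[Y])²
E[T] = 8, Var(T) = 16
E[C] = 2, Var(C) = 9
E[T²] = 16 + 8² = 80
E[C²] = 9 + 2² = 13
Var(Z) = 80*13 - (8*2)²
= 1040 - 256 = 784

784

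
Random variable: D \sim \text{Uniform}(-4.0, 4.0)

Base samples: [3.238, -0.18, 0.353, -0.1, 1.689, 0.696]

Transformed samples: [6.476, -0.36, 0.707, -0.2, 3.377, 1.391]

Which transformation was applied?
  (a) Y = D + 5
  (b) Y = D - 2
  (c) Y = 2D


Checking option (c) Y = 2D:
  D = 3.238 -> Y = 6.476 ✓
  D = -0.18 -> Y = -0.36 ✓
  D = 0.353 -> Y = 0.707 ✓
All samples match this transformation.

(c) 2D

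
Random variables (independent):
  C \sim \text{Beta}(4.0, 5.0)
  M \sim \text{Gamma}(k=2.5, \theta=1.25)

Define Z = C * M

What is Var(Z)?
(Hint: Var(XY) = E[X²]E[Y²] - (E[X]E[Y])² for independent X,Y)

Var(XY) = E[X²]E[Y²] - (E[X]E[Y])²
E[C] = 0.44444444, Var(C) = 0.024691358
E[M] = 3.125, Var(M) = 3.90625
E[C²] = 0.024691358 + 0.44444444² = 0.22222222
E[M²] = 3.90625 + 3.125² = 13.671875
Var(Z) = 0.22222222*13.671875 - (0.44444444*3.125)²
= 3.0381944 - 1.9290123 = 1.1091821

1.1091821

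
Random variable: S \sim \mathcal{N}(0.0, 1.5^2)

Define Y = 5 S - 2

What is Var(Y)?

For Y = aS + b: Var(Y) = a² * Var(S)
Var(S) = 1.5^2 = 2.25
Var(Y) = 5² * 2.25 = 25 * 2.25 = 56.25

56.25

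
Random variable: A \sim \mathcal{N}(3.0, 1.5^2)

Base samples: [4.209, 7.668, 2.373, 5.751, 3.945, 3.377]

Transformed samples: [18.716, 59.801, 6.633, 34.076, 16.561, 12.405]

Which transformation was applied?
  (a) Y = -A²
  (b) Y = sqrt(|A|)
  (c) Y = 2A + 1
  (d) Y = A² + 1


Checking option (d) Y = A² + 1:
  A = 4.209 -> Y = 18.716 ✓
  A = 7.668 -> Y = 59.801 ✓
  A = 2.373 -> Y = 6.633 ✓
All samples match this transformation.

(d) A² + 1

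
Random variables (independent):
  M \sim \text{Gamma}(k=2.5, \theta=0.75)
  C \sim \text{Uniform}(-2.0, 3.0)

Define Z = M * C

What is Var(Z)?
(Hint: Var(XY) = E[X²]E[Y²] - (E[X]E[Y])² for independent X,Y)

Var(XY) = E[X²]E[Y²] - (E[X]E[Y])²
E[M] = 1.875, Var(M) = 1.40625
E[C] = 0.5, Var(C) = 2.0833333
E[M²] = 1.40625 + 1.875² = 4.921875
E[C²] = 2.0833333 + 0.5² = 2.3333333
Var(Z) = 4.921875*2.3333333 - (1.875*0.5)²
= 11.484375 - 0.87890625 = 10.605469

10.605469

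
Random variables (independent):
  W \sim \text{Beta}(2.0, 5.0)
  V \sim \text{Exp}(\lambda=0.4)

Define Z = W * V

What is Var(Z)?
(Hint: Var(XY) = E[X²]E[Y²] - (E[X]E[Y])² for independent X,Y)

Var(XY) = E[X²]E[Y²] - (E[X]E[Y])²
E[W] = 0.28571429, Var(W) = 0.025510204
E[V] = 2.5, Var(V) = 6.25
E[W²] = 0.025510204 + 0.28571429² = 0.10714286
E[V²] = 6.25 + 2.5² = 12.5
Var(Z) = 0.10714286*12.5 - (0.28571429*2.5)²
= 1.3392857 - 0.51020408 = 0.82908163

0.82908163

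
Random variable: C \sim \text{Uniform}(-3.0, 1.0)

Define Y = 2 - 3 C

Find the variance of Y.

For Y = aC + b: Var(Y) = a² * Var(C)
Var(C) = (1 + 3)^2/12 = 1.3333333
Var(Y) = (-3)² * 1.3333333 = 9 * 1.3333333 = 12

12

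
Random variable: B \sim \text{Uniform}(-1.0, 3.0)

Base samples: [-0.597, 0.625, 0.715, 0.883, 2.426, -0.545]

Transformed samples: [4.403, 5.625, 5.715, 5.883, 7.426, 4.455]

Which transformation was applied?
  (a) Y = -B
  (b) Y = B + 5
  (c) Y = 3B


Checking option (b) Y = B + 5:
  B = -0.597 -> Y = 4.403 ✓
  B = 0.625 -> Y = 5.625 ✓
  B = 0.715 -> Y = 5.715 ✓
All samples match this transformation.

(b) B + 5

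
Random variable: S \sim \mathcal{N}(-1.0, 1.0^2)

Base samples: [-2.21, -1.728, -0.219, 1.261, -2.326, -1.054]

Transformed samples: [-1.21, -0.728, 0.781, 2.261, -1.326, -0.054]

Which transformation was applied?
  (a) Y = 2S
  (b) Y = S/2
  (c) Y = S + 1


Checking option (c) Y = S + 1:
  S = -2.21 -> Y = -1.21 ✓
  S = -1.728 -> Y = -0.728 ✓
  S = -0.219 -> Y = 0.781 ✓
All samples match this transformation.

(c) S + 1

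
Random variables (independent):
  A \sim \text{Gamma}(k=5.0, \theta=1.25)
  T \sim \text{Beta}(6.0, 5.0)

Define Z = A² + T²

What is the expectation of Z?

E[Z] = E[A²] + E[T²]
E[A²] = Var(A) + E[A]² = 7.8125 + 39.0625 = 46.875
E[T²] = Var(T) + E[T]² = 0.020661157 + 0.29752066 = 0.31818182
E[Z] = 46.875 + 0.31818182 = 47.193182

47.193182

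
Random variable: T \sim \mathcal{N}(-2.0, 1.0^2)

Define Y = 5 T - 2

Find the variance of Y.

For Y = aT + b: Var(Y) = a² * Var(T)
Var(T) = 1.0^2 = 1
Var(Y) = 5² * 1 = 25 * 1 = 25

25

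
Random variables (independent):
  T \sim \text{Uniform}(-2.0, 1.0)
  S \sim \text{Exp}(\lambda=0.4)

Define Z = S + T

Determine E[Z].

E[Z] = 1*E[T] + 1*E[S]
E[T] = -0.5
E[S] = 2.5
E[Z] = 1*(-0.5) + 1*2.5 = 2

2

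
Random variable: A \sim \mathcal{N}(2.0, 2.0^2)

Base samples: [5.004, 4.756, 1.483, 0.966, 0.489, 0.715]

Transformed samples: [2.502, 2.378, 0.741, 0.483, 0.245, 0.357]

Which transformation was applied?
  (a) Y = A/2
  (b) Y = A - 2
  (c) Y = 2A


Checking option (a) Y = A/2:
  A = 5.004 -> Y = 2.502 ✓
  A = 4.756 -> Y = 2.378 ✓
  A = 1.483 -> Y = 0.741 ✓
All samples match this transformation.

(a) A/2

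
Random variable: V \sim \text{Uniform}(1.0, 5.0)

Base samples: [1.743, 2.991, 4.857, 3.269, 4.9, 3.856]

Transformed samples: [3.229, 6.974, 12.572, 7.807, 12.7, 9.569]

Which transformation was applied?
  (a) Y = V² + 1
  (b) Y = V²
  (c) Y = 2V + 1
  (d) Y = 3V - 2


Checking option (d) Y = 3V - 2:
  V = 1.743 -> Y = 3.229 ✓
  V = 2.991 -> Y = 6.974 ✓
  V = 4.857 -> Y = 12.572 ✓
All samples match this transformation.

(d) 3V - 2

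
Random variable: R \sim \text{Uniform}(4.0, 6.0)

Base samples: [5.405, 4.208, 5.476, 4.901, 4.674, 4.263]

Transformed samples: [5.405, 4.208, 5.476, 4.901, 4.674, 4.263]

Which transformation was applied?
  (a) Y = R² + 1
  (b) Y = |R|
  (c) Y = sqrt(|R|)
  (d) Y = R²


Checking option (b) Y = |R|:
  R = 5.405 -> Y = 5.405 ✓
  R = 4.208 -> Y = 4.208 ✓
  R = 5.476 -> Y = 5.476 ✓
All samples match this transformation.

(b) |R|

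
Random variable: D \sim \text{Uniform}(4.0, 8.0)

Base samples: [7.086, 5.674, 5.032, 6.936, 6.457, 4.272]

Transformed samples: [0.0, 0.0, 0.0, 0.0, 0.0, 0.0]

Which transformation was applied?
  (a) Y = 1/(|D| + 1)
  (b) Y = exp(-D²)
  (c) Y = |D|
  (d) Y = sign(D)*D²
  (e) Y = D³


Checking option (b) Y = exp(-D²):
  D = 7.086 -> Y = 0.0 ✓
  D = 5.674 -> Y = 0.0 ✓
  D = 5.032 -> Y = 0.0 ✓
All samples match this transformation.

(b) exp(-D²)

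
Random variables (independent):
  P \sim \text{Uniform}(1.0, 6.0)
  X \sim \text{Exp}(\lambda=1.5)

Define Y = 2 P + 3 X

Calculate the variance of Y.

For independent RVs: Var(aX + bY) = a²Var(X) + b²Var(Y)
Var(P) = 2.0833333
Var(X) = 0.44444444
Var(Y) = 2²*2.0833333 + 3²*0.44444444
= 4*2.0833333 + 9*0.44444444 = 12.333333

12.333333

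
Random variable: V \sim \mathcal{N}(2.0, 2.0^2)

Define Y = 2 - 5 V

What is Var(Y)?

For Y = aV + b: Var(Y) = a² * Var(V)
Var(V) = 2.0^2 = 4
Var(Y) = (-5)² * 4 = 25 * 4 = 100

100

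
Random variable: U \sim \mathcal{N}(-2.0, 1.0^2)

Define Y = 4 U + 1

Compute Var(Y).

For Y = aU + b: Var(Y) = a² * Var(U)
Var(U) = 1.0^2 = 1
Var(Y) = 4² * 1 = 16 * 1 = 16

16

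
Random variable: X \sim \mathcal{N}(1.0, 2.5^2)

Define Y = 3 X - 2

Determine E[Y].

For Y = 3X - 2:
E[Y] = 3 * E[X] - 2
E[X] = 1.0 = 1
E[Y] = 3 * 1 - 2 = 1

1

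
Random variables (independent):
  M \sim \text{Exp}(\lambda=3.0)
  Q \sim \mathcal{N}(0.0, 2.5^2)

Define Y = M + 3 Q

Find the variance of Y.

For independent RVs: Var(aX + bY) = a²Var(X) + b²Var(Y)
Var(M) = 0.11111111
Var(Q) = 6.25
Var(Y) = 1²*0.11111111 + 3²*6.25
= 1*0.11111111 + 9*6.25 = 56.361111

56.361111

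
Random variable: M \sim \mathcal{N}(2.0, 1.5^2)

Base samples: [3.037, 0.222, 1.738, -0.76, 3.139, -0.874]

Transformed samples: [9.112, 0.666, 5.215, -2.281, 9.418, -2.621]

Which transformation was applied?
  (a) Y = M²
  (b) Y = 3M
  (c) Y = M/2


Checking option (b) Y = 3M:
  M = 3.037 -> Y = 9.112 ✓
  M = 0.222 -> Y = 0.666 ✓
  M = 1.738 -> Y = 5.215 ✓
All samples match this transformation.

(b) 3M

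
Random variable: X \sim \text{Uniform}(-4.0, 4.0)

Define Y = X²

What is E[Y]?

Using E[X²] = Var(X) + (E[X])²:
E[X] = 0
Var(X) = (4 + 4)^2/12 = 5.3333333
E[X²] = 5.3333333 + 0² = 5.3333333 + 0 = 5.3333333

5.3333333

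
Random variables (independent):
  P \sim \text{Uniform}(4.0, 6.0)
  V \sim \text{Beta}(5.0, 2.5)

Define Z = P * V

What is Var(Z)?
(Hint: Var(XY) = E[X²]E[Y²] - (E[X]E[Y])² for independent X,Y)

Var(XY) = E[X²]E[Y²] - (E[X]E[Y])²
E[P] = 5, Var(P) = 0.33333333
E[V] = 0.66666667, Var(V) = 0.026143791
E[P²] = 0.33333333 + 5² = 25.333333
E[V²] = 0.026143791 + 0.66666667² = 0.47058824
Var(Z) = 25.333333*0.47058824 - (5*0.66666667)²
= 11.921569 - 11.111111 = 0.81045752

0.81045752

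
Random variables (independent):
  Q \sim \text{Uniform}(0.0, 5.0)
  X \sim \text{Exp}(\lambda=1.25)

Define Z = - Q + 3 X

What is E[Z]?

E[Z] = -1*E[Q] + 3*E[X]
E[Q] = 2.5
E[X] = 0.8
E[Z] = -1*2.5 + 3*0.8 = -0.1

-0.1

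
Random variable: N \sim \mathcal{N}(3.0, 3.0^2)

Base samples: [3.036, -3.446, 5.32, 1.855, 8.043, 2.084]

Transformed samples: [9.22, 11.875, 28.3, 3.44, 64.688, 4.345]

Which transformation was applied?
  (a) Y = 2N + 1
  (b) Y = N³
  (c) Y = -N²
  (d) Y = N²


Checking option (d) Y = N²:
  N = 3.036 -> Y = 9.22 ✓
  N = -3.446 -> Y = 11.875 ✓
  N = 5.32 -> Y = 28.3 ✓
All samples match this transformation.

(d) N²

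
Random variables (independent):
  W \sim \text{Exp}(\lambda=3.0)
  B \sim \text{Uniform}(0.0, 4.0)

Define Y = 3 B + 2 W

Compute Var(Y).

For independent RVs: Var(aX + bY) = a²Var(X) + b²Var(Y)
Var(W) = 0.11111111
Var(B) = 1.3333333
Var(Y) = 2²*0.11111111 + 3²*1.3333333
= 4*0.11111111 + 9*1.3333333 = 12.444444

12.444444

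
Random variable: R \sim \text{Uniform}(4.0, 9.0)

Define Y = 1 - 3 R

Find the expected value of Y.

For Y = -3R + 1:
E[Y] = -3 * E[R] + 1
E[R] = (4 + 9)/2 = 6.5
E[Y] = -3 * 6.5 + 1 = -18.5

-18.5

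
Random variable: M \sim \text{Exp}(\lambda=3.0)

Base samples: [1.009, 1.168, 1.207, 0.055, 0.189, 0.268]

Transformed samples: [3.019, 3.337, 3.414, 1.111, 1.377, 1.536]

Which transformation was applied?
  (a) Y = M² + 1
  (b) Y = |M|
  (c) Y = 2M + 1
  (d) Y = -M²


Checking option (c) Y = 2M + 1:
  M = 1.009 -> Y = 3.019 ✓
  M = 1.168 -> Y = 3.337 ✓
  M = 1.207 -> Y = 3.414 ✓
All samples match this transformation.

(c) 2M + 1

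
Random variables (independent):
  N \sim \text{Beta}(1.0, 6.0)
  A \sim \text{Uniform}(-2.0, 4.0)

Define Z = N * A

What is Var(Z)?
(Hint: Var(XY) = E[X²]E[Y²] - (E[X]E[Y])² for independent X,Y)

Var(XY) = E[X²]E[Y²] - (E[X]E[Y])²
E[N] = 0.14285714, Var(N) = 0.015306122
E[A] = 1, Var(A) = 3
E[N²] = 0.015306122 + 0.14285714² = 0.035714286
E[A²] = 3 + 1² = 4
Var(Z) = 0.035714286*4 - (0.14285714*1)²
= 0.14285714 - 0.020408163 = 0.12244898

0.12244898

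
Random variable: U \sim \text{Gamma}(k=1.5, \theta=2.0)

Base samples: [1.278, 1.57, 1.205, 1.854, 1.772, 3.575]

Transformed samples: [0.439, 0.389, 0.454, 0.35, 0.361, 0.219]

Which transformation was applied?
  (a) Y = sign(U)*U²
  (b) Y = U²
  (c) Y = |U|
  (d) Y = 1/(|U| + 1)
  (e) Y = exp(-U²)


Checking option (d) Y = 1/(|U| + 1):
  U = 1.278 -> Y = 0.439 ✓
  U = 1.57 -> Y = 0.389 ✓
  U = 1.205 -> Y = 0.454 ✓
All samples match this transformation.

(d) 1/(|U| + 1)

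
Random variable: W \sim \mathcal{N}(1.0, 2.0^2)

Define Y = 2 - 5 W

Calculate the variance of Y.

For Y = aW + b: Var(Y) = a² * Var(W)
Var(W) = 2.0^2 = 4
Var(Y) = (-5)² * 4 = 25 * 4 = 100

100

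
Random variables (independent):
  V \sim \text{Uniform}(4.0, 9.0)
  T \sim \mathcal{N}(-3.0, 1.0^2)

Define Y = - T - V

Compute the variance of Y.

For independent RVs: Var(aX + bY) = a²Var(X) + b²Var(Y)
Var(V) = 2.0833333
Var(T) = 1
Var(Y) = (-1)²*2.0833333 + (-1)²*1
= 1*2.0833333 + 1*1 = 3.0833333

3.0833333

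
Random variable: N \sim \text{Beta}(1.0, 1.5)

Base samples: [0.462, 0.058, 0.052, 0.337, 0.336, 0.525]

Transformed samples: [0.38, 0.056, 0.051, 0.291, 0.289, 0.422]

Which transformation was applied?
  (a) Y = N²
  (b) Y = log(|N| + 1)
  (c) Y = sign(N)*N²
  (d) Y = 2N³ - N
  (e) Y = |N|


Checking option (b) Y = log(|N| + 1):
  N = 0.462 -> Y = 0.38 ✓
  N = 0.058 -> Y = 0.056 ✓
  N = 0.052 -> Y = 0.051 ✓
All samples match this transformation.

(b) log(|N| + 1)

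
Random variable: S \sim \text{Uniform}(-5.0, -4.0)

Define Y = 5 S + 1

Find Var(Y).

For Y = aS + b: Var(Y) = a² * Var(S)
Var(S) = (-4 + 5)^2/12 = 0.083333333
Var(Y) = 5² * 0.083333333 = 25 * 0.083333333 = 2.0833333

2.0833333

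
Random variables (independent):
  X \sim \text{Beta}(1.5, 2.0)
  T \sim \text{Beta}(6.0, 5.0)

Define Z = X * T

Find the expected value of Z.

For independent RVs: E[XY] = E[X]*E[Y]
E[X] = 0.42857143
E[T] = 0.54545455
E[Z] = 0.42857143 * 0.54545455 = 0.23376623

0.23376623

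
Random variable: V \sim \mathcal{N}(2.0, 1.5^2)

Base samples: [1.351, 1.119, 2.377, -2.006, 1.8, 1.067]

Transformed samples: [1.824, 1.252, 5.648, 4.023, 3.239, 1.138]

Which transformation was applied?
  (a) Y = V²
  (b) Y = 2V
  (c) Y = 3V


Checking option (a) Y = V²:
  V = 1.351 -> Y = 1.824 ✓
  V = 1.119 -> Y = 1.252 ✓
  V = 2.377 -> Y = 5.648 ✓
All samples match this transformation.

(a) V²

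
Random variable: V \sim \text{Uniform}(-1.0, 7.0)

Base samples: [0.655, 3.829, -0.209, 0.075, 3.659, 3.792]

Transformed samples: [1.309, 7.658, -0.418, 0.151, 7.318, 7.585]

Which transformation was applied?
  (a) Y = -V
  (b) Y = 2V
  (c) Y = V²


Checking option (b) Y = 2V:
  V = 0.655 -> Y = 1.309 ✓
  V = 3.829 -> Y = 7.658 ✓
  V = -0.209 -> Y = -0.418 ✓
All samples match this transformation.

(b) 2V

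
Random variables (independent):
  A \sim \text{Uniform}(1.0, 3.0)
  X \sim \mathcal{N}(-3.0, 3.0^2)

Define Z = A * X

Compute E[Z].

For independent RVs: E[XY] = E[X]*E[Y]
E[A] = 2
E[X] = -3
E[Z] = 2 * (-3) = -6

-6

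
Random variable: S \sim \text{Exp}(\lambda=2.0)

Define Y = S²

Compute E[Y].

E[S²] = Var(S) + (E[S])² = 0.25 + 0.25 = 0.5

0.5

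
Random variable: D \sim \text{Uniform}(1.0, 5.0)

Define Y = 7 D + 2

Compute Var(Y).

For Y = aD + b: Var(Y) = a² * Var(D)
Var(D) = (5 - 1)^2/12 = 1.3333333
Var(Y) = 7² * 1.3333333 = 49 * 1.3333333 = 65.333333

65.333333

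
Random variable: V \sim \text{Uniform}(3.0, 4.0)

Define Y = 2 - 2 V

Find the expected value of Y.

For Y = -2V + 2:
E[Y] = -2 * E[V] + 2
E[V] = (3 + 4)/2 = 3.5
E[Y] = -2 * 3.5 + 2 = -5

-5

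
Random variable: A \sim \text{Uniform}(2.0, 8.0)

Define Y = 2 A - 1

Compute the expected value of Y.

For Y = 2A - 1:
E[Y] = 2 * E[A] - 1
E[A] = (2 + 8)/2 = 5
E[Y] = 2 * 5 - 1 = 9

9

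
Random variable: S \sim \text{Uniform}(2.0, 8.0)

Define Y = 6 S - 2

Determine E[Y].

For Y = 6S - 2:
E[Y] = 6 * E[S] - 2
E[S] = (2 + 8)/2 = 5
E[Y] = 6 * 5 - 2 = 28

28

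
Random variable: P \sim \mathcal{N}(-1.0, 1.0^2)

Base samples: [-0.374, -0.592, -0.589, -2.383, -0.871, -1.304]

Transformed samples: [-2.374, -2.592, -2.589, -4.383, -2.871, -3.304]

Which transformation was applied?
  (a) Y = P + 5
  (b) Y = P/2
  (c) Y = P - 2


Checking option (c) Y = P - 2:
  P = -0.374 -> Y = -2.374 ✓
  P = -0.592 -> Y = -2.592 ✓
  P = -0.589 -> Y = -2.589 ✓
All samples match this transformation.

(c) P - 2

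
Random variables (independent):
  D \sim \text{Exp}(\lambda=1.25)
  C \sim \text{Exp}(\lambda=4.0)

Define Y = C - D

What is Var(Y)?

For independent RVs: Var(aX + bY) = a²Var(X) + b²Var(Y)
Var(D) = 0.64
Var(C) = 0.0625
Var(Y) = (-1)²*0.64 + 1²*0.0625
= 1*0.64 + 1*0.0625 = 0.7025

0.7025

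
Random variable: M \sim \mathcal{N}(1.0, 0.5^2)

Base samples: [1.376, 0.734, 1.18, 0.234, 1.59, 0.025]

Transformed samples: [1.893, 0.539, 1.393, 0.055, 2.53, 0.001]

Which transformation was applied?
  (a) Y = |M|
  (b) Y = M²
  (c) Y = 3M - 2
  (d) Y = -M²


Checking option (b) Y = M²:
  M = 1.376 -> Y = 1.893 ✓
  M = 0.734 -> Y = 0.539 ✓
  M = 1.18 -> Y = 1.393 ✓
All samples match this transformation.

(b) M²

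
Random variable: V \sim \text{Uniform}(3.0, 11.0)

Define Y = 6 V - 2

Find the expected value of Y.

For Y = 6V - 2:
E[Y] = 6 * E[V] - 2
E[V] = (3 + 11)/2 = 7
E[Y] = 6 * 7 - 2 = 40

40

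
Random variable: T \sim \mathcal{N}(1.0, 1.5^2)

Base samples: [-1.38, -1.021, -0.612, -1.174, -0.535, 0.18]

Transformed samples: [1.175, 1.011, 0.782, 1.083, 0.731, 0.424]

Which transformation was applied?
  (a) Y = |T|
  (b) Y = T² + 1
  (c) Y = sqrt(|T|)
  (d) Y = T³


Checking option (c) Y = sqrt(|T|):
  T = -1.38 -> Y = 1.175 ✓
  T = -1.021 -> Y = 1.011 ✓
  T = -0.612 -> Y = 0.782 ✓
All samples match this transformation.

(c) sqrt(|T|)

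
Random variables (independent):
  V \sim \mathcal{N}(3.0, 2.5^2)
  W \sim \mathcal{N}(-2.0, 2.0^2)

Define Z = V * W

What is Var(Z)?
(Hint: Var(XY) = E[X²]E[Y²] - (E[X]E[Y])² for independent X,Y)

Var(XY) = E[X²]E[Y²] - (E[X]E[Y])²
E[V] = 3, Var(V) = 6.25
E[W] = -2, Var(W) = 4
E[V²] = 6.25 + 3² = 15.25
E[W²] = 4 + (-2)² = 8
Var(Z) = 15.25*8 - (3*(-2))²
= 122 - 36 = 86

86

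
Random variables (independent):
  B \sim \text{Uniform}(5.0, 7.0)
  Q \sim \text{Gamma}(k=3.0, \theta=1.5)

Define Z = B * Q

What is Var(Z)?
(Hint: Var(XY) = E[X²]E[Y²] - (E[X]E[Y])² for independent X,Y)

Var(XY) = E[X²]E[Y²] - (E[X]E[Y])²
E[B] = 6, Var(B) = 0.33333333
E[Q] = 4.5, Var(Q) = 6.75
E[B²] = 0.33333333 + 6² = 36.333333
E[Q²] = 6.75 + 4.5² = 27
Var(Z) = 36.333333*27 - (6*4.5)²
= 981 - 729 = 252

252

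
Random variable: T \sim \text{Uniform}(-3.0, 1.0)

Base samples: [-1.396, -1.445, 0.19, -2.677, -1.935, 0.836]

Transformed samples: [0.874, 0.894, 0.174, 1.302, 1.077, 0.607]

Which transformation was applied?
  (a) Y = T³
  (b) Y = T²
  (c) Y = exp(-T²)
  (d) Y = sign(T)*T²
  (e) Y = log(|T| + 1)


Checking option (e) Y = log(|T| + 1):
  T = -1.396 -> Y = 0.874 ✓
  T = -1.445 -> Y = 0.894 ✓
  T = 0.19 -> Y = 0.174 ✓
All samples match this transformation.

(e) log(|T| + 1)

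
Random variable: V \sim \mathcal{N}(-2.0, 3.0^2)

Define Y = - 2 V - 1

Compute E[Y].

For Y = -2V - 1:
E[Y] = -2 * E[V] - 1
E[V] = -2.0 = -2
E[Y] = -2 * (-2) - 1 = 3

3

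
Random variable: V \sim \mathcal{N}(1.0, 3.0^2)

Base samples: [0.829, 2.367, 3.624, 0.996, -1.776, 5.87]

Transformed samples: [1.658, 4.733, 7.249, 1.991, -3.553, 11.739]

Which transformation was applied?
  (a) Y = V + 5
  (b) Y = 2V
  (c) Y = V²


Checking option (b) Y = 2V:
  V = 0.829 -> Y = 1.658 ✓
  V = 2.367 -> Y = 4.733 ✓
  V = 3.624 -> Y = 7.249 ✓
All samples match this transformation.

(b) 2V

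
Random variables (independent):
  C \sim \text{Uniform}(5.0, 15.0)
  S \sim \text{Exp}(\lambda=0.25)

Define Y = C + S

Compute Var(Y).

For independent RVs: Var(aX + bY) = a²Var(X) + b²Var(Y)
Var(C) = 8.3333333
Var(S) = 16
Var(Y) = 1²*8.3333333 + 1²*16
= 1*8.3333333 + 1*16 = 24.333333

24.333333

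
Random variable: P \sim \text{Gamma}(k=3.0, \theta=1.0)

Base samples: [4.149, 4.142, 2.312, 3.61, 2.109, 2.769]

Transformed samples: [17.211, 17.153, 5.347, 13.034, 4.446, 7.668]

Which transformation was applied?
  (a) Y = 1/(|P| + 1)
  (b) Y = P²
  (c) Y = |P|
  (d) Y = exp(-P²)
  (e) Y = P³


Checking option (b) Y = P²:
  P = 4.149 -> Y = 17.211 ✓
  P = 4.142 -> Y = 17.153 ✓
  P = 2.312 -> Y = 5.347 ✓
All samples match this transformation.

(b) P²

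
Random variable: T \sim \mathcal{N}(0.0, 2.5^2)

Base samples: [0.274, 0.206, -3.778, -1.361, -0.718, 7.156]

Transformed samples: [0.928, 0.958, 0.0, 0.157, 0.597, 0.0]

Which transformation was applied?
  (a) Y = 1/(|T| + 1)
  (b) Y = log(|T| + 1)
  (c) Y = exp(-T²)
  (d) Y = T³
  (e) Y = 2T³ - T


Checking option (c) Y = exp(-T²):
  T = 0.274 -> Y = 0.928 ✓
  T = 0.206 -> Y = 0.958 ✓
  T = -3.778 -> Y = 0.0 ✓
All samples match this transformation.

(c) exp(-T²)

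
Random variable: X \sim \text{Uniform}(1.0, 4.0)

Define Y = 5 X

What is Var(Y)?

For Y = aX + b: Var(Y) = a² * Var(X)
Var(X) = (4 - 1)^2/12 = 0.75
Var(Y) = 5² * 0.75 = 25 * 0.75 = 18.75

18.75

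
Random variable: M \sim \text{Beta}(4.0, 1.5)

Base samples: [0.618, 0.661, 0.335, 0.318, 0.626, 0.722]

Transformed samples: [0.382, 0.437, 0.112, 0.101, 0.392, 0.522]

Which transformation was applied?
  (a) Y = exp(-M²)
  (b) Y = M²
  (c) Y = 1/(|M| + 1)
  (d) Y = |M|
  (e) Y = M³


Checking option (b) Y = M²:
  M = 0.618 -> Y = 0.382 ✓
  M = 0.661 -> Y = 0.437 ✓
  M = 0.335 -> Y = 0.112 ✓
All samples match this transformation.

(b) M²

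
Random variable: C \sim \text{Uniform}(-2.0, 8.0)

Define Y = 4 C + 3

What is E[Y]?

For Y = 4C + 3:
E[Y] = 4 * E[C] + 3
E[C] = (-2 + 8)/2 = 3
E[Y] = 4 * 3 + 3 = 15

15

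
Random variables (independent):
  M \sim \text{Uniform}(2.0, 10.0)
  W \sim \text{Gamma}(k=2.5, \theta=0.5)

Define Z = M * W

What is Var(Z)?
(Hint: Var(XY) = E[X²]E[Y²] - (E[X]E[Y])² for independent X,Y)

Var(XY) = E[X²]E[Y²] - (E[X]E[Y])²
E[M] = 6, Var(M) = 5.3333333
E[W] = 1.25, Var(W) = 0.625
E[M²] = 5.3333333 + 6² = 41.333333
E[W²] = 0.625 + 1.25² = 2.1875
Var(Z) = 41.333333*2.1875 - (6*1.25)²
= 90.416667 - 56.25 = 34.166667

34.166667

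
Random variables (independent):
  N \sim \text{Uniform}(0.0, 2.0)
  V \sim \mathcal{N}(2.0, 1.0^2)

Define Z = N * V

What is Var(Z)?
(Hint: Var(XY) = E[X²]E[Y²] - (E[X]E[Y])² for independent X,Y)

Var(XY) = E[X²]E[Y²] - (E[X]E[Y])²
E[N] = 1, Var(N) = 0.33333333
E[V] = 2, Var(V) = 1
E[N²] = 0.33333333 + 1² = 1.3333333
E[V²] = 1 + 2² = 5
Var(Z) = 1.3333333*5 - (1*2)²
= 6.6666667 - 4 = 2.6666667

2.6666667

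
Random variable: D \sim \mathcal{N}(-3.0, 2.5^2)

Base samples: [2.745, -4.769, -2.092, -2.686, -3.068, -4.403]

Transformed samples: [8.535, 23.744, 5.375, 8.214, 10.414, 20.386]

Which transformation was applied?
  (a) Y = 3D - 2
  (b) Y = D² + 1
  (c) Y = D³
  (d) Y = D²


Checking option (b) Y = D² + 1:
  D = 2.745 -> Y = 8.535 ✓
  D = -4.769 -> Y = 23.744 ✓
  D = -2.092 -> Y = 5.375 ✓
All samples match this transformation.

(b) D² + 1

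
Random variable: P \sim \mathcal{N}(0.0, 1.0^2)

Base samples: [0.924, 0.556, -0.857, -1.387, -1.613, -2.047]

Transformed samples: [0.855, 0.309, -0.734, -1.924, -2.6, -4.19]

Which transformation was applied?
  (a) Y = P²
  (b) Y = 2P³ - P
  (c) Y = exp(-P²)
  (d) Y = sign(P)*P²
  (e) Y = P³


Checking option (d) Y = sign(P)*P²:
  P = 0.924 -> Y = 0.855 ✓
  P = 0.556 -> Y = 0.309 ✓
  P = -0.857 -> Y = -0.734 ✓
All samples match this transformation.

(d) sign(P)*P²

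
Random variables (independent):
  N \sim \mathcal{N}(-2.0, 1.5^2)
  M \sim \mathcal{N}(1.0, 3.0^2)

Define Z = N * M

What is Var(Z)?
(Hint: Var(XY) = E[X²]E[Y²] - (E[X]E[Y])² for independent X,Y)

Var(XY) = E[X²]E[Y²] - (E[X]E[Y])²
E[N] = -2, Var(N) = 2.25
E[M] = 1, Var(M) = 9
E[N²] = 2.25 + (-2)² = 6.25
E[M²] = 9 + 1² = 10
Var(Z) = 6.25*10 - (-2*1)²
= 62.5 - 4 = 58.5

58.5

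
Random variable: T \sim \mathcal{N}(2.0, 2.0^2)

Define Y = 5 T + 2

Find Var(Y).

For Y = aT + b: Var(Y) = a² * Var(T)
Var(T) = 2.0^2 = 4
Var(Y) = 5² * 4 = 25 * 4 = 100

100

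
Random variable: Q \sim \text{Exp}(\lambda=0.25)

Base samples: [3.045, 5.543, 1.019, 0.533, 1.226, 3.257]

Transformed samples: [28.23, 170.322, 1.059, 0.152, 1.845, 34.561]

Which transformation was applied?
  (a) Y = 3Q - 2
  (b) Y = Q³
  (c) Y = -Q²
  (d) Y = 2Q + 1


Checking option (b) Y = Q³:
  Q = 3.045 -> Y = 28.23 ✓
  Q = 5.543 -> Y = 170.322 ✓
  Q = 1.019 -> Y = 1.059 ✓
All samples match this transformation.

(b) Q³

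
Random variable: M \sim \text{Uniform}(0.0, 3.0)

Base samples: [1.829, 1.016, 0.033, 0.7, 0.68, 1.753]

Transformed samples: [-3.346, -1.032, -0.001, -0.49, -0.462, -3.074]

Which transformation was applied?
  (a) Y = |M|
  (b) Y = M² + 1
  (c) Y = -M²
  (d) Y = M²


Checking option (c) Y = -M²:
  M = 1.829 -> Y = -3.346 ✓
  M = 1.016 -> Y = -1.032 ✓
  M = 0.033 -> Y = -0.001 ✓
All samples match this transformation.

(c) -M²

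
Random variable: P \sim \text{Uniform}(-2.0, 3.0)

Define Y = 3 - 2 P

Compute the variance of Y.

For Y = aP + b: Var(Y) = a² * Var(P)
Var(P) = (3 + 2)^2/12 = 2.0833333
Var(Y) = (-2)² * 2.0833333 = 4 * 2.0833333 = 8.3333333

8.3333333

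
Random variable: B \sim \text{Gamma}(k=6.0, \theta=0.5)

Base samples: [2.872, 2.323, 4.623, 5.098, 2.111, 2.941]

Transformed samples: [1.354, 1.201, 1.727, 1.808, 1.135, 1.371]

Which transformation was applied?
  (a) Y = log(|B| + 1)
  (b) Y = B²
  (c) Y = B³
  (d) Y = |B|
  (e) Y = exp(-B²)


Checking option (a) Y = log(|B| + 1):
  B = 2.872 -> Y = 1.354 ✓
  B = 2.323 -> Y = 1.201 ✓
  B = 4.623 -> Y = 1.727 ✓
All samples match this transformation.

(a) log(|B| + 1)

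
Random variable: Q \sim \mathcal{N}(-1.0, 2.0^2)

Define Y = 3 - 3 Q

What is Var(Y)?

For Y = aQ + b: Var(Y) = a² * Var(Q)
Var(Q) = 2.0^2 = 4
Var(Y) = (-3)² * 4 = 9 * 4 = 36

36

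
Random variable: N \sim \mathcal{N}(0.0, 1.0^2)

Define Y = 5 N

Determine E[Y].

For Y = 5N:
E[Y] = 5 * E[N]
E[N] = 0.0 = 0
E[Y] = 5 * 0 = 0

0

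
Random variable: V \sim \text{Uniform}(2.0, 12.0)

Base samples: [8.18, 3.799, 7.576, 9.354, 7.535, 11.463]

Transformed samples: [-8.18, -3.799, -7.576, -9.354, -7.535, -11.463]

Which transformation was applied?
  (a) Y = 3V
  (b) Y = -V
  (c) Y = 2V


Checking option (b) Y = -V:
  V = 8.18 -> Y = -8.18 ✓
  V = 3.799 -> Y = -3.799 ✓
  V = 7.576 -> Y = -7.576 ✓
All samples match this transformation.

(b) -V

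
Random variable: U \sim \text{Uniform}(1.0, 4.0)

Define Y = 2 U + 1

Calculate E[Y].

For Y = 2U + 1:
E[Y] = 2 * E[U] + 1
E[U] = (1 + 4)/2 = 2.5
E[Y] = 2 * 2.5 + 1 = 6

6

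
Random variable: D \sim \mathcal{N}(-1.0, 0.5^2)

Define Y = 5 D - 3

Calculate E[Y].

For Y = 5D - 3:
E[Y] = 5 * E[D] - 3
E[D] = -1.0 = -1
E[Y] = 5 * (-1) - 3 = -8

-8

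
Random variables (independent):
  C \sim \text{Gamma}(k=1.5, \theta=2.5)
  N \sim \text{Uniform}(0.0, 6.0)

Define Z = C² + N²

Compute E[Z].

E[Z] = E[C²] + E[N²]
E[C²] = Var(C) + E[C]² = 9.375 + 14.0625 = 23.4375
E[N²] = Var(N) + E[N]² = 3 + 9 = 12
E[Z] = 23.4375 + 12 = 35.4375

35.4375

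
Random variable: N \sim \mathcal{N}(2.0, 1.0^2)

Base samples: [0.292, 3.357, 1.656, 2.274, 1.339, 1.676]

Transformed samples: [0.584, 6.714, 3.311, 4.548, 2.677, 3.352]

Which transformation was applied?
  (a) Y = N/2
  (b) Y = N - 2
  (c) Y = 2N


Checking option (c) Y = 2N:
  N = 0.292 -> Y = 0.584 ✓
  N = 3.357 -> Y = 6.714 ✓
  N = 1.656 -> Y = 3.311 ✓
All samples match this transformation.

(c) 2N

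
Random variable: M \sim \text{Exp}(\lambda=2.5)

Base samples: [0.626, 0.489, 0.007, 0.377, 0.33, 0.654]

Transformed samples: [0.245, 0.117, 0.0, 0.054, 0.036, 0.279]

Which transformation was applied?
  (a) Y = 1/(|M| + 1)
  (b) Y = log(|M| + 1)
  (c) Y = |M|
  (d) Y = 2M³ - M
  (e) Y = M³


Checking option (e) Y = M³:
  M = 0.626 -> Y = 0.245 ✓
  M = 0.489 -> Y = 0.117 ✓
  M = 0.007 -> Y = 0.0 ✓
All samples match this transformation.

(e) M³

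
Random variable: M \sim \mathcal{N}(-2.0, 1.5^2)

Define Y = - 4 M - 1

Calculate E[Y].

For Y = -4M - 1:
E[Y] = -4 * E[M] - 1
E[M] = -2.0 = -2
E[Y] = -4 * (-2) - 1 = 7

7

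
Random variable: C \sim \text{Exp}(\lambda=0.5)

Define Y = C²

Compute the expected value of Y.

E[C²] = Var(C) + (E[C])² = 4 + 4 = 8

8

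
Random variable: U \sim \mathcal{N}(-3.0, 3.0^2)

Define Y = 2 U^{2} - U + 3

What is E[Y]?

E[Y] = 2*E[U²] - 1*E[U] + 3
E[U] = -3
E[U²] = Var(U) + (E[U])² = 9 + 9 = 18
E[Y] = 2*18 - 1*(-3) + 3 = 42

42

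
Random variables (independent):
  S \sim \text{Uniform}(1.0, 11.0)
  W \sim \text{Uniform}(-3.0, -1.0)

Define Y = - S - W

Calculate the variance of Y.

For independent RVs: Var(aX + bY) = a²Var(X) + b²Var(Y)
Var(S) = 8.3333333
Var(W) = 0.33333333
Var(Y) = (-1)²*8.3333333 + (-1)²*0.33333333
= 1*8.3333333 + 1*0.33333333 = 8.6666667

8.6666667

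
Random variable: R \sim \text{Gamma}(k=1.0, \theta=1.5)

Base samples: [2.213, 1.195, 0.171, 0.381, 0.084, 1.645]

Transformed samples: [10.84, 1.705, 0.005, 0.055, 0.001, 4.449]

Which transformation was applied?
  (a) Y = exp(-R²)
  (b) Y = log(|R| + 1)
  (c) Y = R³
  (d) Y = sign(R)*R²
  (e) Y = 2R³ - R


Checking option (c) Y = R³:
  R = 2.213 -> Y = 10.84 ✓
  R = 1.195 -> Y = 1.705 ✓
  R = 0.171 -> Y = 0.005 ✓
All samples match this transformation.

(c) R³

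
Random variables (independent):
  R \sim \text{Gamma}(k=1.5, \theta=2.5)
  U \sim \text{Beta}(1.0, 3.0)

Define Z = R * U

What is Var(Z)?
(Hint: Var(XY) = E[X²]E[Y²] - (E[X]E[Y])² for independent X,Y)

Var(XY) = E[X²]E[Y²] - (E[X]E[Y])²
E[R] = 3.75, Var(R) = 9.375
E[U] = 0.25, Var(U) = 0.0375
E[R²] = 9.375 + 3.75² = 23.4375
E[U²] = 0.0375 + 0.25² = 0.1
Var(Z) = 23.4375*0.1 - (3.75*0.25)²
= 2.34375 - 0.87890625 = 1.4648438

1.4648438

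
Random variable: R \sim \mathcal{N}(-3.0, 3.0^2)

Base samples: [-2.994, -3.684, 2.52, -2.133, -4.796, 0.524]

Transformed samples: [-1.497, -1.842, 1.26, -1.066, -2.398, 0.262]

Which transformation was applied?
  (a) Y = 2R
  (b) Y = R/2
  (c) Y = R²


Checking option (b) Y = R/2:
  R = -2.994 -> Y = -1.497 ✓
  R = -3.684 -> Y = -1.842 ✓
  R = 2.52 -> Y = 1.26 ✓
All samples match this transformation.

(b) R/2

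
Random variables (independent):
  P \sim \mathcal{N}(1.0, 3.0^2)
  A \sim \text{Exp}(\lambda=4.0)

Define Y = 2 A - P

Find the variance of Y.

For independent RVs: Var(aX + bY) = a²Var(X) + b²Var(Y)
Var(P) = 9
Var(A) = 0.0625
Var(Y) = (-1)²*9 + 2²*0.0625
= 1*9 + 4*0.0625 = 9.25

9.25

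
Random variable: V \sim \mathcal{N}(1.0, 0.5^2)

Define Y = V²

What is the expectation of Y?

Using E[X²] = Var(X) + (E[X])²:
E[V] = 1
Var(V) = 0.5^2 = 0.25
E[V²] = 0.25 + 1² = 0.25 + 1 = 1.25

1.25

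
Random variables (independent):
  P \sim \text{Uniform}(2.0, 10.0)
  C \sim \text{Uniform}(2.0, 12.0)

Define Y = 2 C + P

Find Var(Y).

For independent RVs: Var(aX + bY) = a²Var(X) + b²Var(Y)
Var(P) = 5.3333333
Var(C) = 8.3333333
Var(Y) = 1²*5.3333333 + 2²*8.3333333
= 1*5.3333333 + 4*8.3333333 = 38.666667

38.666667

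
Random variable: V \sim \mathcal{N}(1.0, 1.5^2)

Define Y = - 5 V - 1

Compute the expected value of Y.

For Y = -5V - 1:
E[Y] = -5 * E[V] - 1
E[V] = 1.0 = 1
E[Y] = -5 * 1 - 1 = -6

-6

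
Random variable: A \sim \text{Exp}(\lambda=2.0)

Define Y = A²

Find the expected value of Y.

Using E[X²] = Var(X) + (E[X])²:
E[A] = 0.5
Var(A) = 1/2.0^2 = 0.25
E[A²] = 0.25 + 0.5² = 0.25 + 0.25 = 0.5

0.5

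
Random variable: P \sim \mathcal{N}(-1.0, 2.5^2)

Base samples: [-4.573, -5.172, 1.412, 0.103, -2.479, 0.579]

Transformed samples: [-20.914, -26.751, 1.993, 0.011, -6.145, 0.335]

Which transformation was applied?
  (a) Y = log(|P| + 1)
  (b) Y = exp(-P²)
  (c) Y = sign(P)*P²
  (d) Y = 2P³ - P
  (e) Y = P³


Checking option (c) Y = sign(P)*P²:
  P = -4.573 -> Y = -20.914 ✓
  P = -5.172 -> Y = -26.751 ✓
  P = 1.412 -> Y = 1.993 ✓
All samples match this transformation.

(c) sign(P)*P²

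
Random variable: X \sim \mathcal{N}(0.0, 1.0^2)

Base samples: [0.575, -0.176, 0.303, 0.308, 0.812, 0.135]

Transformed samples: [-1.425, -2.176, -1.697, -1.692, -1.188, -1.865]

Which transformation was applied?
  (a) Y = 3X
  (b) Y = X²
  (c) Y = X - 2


Checking option (c) Y = X - 2:
  X = 0.575 -> Y = -1.425 ✓
  X = -0.176 -> Y = -2.176 ✓
  X = 0.303 -> Y = -1.697 ✓
All samples match this transformation.

(c) X - 2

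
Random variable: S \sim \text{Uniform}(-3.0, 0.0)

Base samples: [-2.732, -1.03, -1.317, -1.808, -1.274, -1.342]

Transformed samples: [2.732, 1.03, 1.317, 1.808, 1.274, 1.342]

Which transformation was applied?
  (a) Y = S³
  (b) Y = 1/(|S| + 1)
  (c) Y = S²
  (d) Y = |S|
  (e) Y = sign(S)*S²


Checking option (d) Y = |S|:
  S = -2.732 -> Y = 2.732 ✓
  S = -1.03 -> Y = 1.03 ✓
  S = -1.317 -> Y = 1.317 ✓
All samples match this transformation.

(d) |S|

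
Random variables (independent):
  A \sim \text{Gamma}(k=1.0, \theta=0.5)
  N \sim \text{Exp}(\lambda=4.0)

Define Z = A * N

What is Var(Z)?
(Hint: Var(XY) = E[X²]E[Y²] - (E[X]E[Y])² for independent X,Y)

Var(XY) = E[X²]E[Y²] - (E[X]E[Y])²
E[A] = 0.5, Var(A) = 0.25
E[N] = 0.25, Var(N) = 0.0625
E[A²] = 0.25 + 0.5² = 0.5
E[N²] = 0.0625 + 0.25² = 0.125
Var(Z) = 0.5*0.125 - (0.5*0.25)²
= 0.0625 - 0.015625 = 0.046875

0.046875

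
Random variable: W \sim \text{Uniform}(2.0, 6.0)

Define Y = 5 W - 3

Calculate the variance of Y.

For Y = aW + b: Var(Y) = a² * Var(W)
Var(W) = (6 - 2)^2/12 = 1.3333333
Var(Y) = 5² * 1.3333333 = 25 * 1.3333333 = 33.333333

33.333333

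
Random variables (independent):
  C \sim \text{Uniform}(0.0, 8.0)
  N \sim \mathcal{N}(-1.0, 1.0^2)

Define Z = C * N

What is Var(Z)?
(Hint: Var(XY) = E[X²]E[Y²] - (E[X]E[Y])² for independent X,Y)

Var(XY) = E[X²]E[Y²] - (E[X]E[Y])²
E[C] = 4, Var(C) = 5.3333333
E[N] = -1, Var(N) = 1
E[C²] = 5.3333333 + 4² = 21.333333
E[N²] = 1 + (-1)² = 2
Var(Z) = 21.333333*2 - (4*(-1))²
= 42.666667 - 16 = 26.666667

26.666667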